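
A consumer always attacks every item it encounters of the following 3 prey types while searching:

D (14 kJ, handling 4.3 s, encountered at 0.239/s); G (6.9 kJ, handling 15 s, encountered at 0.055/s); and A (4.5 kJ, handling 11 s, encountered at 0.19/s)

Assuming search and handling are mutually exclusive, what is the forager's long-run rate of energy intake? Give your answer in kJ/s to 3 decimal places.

0.927 kJ/s

R = (0.239×14 + 0.055×6.9 + 0.19×4.5) / (1 + 0.239×4.3 + 0.055×15 + 0.19×11) = 4.58/4.943 = 0.9267 kJ/s.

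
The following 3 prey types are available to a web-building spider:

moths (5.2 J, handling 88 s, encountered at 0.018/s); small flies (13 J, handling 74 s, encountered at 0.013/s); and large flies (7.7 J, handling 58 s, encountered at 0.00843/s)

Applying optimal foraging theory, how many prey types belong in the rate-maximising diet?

Rank by E/h (J/s): small flies 0.176, large flies 0.133, moths 0.0591. Include each in turn until the next type's E/h falls below the running intake rate.
Rate on top 1: 0.08614. large flies: 0.133 > 0.08614 → include.
Rate on top 2: 0.09544. moths: 0.0591 < 0.09544 → exclude; stop.
Optimal diet: small flies, large flies — 2 of 3 types.

2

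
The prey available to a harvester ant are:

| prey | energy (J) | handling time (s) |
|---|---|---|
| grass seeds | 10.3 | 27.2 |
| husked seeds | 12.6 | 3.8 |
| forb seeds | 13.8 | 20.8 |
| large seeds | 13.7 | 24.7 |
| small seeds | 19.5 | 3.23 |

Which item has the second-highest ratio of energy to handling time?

husked seeds

Profitability E/h (J/s): grass seeds = 10.3/27.2 = 0.379, husked seeds = 12.6/3.8 = 3.32, forb seeds = 13.8/20.8 = 0.663, large seeds = 13.7/24.7 = 0.555, small seeds = 19.5/3.23 = 6.04.
Ranked: small seeds > husked seeds > forb seeds > large seeds > grass seeds.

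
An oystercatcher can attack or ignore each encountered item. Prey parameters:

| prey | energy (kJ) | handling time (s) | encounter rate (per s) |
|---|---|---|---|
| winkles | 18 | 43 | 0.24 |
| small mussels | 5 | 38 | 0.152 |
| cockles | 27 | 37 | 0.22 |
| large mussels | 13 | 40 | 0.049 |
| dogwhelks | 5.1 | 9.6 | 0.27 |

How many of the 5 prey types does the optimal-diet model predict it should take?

1

E/h in descending order: cockles 0.73, dogwhelks 0.531, winkles 0.419, large mussels 0.325, small mussels 0.132 kJ/s. The optimal diet is the largest prefix of this list for which every included type satisfies E_i/h_i > R on the types above it.
Rate on top 1: 0.6499. dogwhelks: 0.531 < 0.6499 → exclude; stop.
Optimal diet: cockles — 1 of 5 types.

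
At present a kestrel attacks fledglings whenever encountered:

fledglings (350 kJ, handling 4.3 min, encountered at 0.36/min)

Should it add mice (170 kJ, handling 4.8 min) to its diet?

Current rate: (0.36×350)/(1 + 0.36×4.3) = 49.45 kJ/min.
mice: E/h = 170/4.8 = 35.42 kJ/min.
35.42 < 49.45, so adding mice would lower the average — exclude it.

No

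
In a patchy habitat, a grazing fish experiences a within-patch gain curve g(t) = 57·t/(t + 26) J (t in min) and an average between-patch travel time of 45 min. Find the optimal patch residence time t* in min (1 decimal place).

Optimal t* satisfies g'(t*) = g(t*)/(T + t*).
g'(t) = 57·26/(t + 26)². Setting 57·26/(t+26)² = 57t/[(t+26)(45+t)] gives 26(45+t) = t(t+26), so t² = 26×45 = 1170.
t* = √1170 = 34.21 min.

34.2 min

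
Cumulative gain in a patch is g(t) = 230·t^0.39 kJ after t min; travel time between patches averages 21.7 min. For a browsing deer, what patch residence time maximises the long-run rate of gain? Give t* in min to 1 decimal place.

13.9 min

Optimal t* satisfies g'(t*) = g(t*)/(T + t*).
g'(t) = 0.39·230·t^-0.61. Setting 0.39·230·t^-0.61 = 230·t^0.39/(21.7+t) gives 0.39(21.7+t) = t, so 0.61·t = 0.39×21.7.
t* = 0.39×21.7/0.61 = 13.87 min.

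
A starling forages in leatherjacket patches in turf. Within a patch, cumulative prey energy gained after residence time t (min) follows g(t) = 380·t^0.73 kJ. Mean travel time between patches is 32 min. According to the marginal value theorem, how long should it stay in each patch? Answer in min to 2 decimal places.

Optimal t* satisfies g'(t*) = g(t*)/(T + t*).
g'(t) = 0.73·380·t^-0.27. Setting 0.73·380·t^-0.27 = 380·t^0.73/(32+t) gives 0.73(32+t) = t, so 0.27·t = 0.73×32.
t* = 0.73×32/0.27 = 86.52 min.

86.52 min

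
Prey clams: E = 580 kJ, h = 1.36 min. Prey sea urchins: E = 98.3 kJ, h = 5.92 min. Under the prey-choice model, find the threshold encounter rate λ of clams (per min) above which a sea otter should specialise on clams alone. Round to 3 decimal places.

0.030 per min

At the threshold, the rate on clams alone equals the profitability of sea urchins: λ·580/(1 + λ·1.36) = 98.3/5.92 = 16.6.
Rearranging, λ(580 − 16.6×1.36) = 16.6, so λ = 16.6/557.4 = 0.02979 per min.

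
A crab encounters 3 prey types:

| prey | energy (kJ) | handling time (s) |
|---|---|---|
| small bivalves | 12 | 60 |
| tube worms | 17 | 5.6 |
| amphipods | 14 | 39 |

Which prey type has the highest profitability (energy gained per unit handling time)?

tube worms

Profitability E/h (kJ/s): small bivalves = 12/60 = 0.2, tube worms = 17/5.6 = 3.04, amphipods = 14/39 = 0.359.
Ranked: tube worms > amphipods > small bivalves.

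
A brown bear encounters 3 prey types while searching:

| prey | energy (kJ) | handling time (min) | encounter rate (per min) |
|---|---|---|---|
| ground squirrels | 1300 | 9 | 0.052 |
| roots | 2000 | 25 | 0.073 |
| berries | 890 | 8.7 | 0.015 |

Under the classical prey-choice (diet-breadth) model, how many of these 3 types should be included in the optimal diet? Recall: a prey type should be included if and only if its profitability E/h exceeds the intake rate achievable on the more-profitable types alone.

Profitabilities (E/h, kJ/min): ground squirrels 144, berries 102, roots 80. Add prey in this order while the next type's profitability exceeds the intake rate on those already taken.
Rate on top 1: 46.05. berries: 102 > 46.05 → include.
Rate on top 2: 50.64. roots: 80 > 50.64 → include.
Optimal diet: ground squirrels, berries, roots — 3 of 3 types.

3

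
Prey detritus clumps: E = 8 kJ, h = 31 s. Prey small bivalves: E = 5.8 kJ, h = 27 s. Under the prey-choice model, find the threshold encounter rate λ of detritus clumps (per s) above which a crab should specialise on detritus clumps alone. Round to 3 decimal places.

Drop small bivalves once their profitability E₂/h₂ falls below the rate achievable on detritus clumps alone: E₂/h₂ = λE₁/(1 + λh₁).
Solve for λ: λE₁h₂ = E₂(1 + λh₁) → λ(E₁h₂ − E₂h₁) = E₂ → λ = E₂/(E₁h₂ − E₂h₁).
λ = 5.8/(8×27 − 5.8×31) = 5.8/36.2 = 0.1602 per s.

0.160 per s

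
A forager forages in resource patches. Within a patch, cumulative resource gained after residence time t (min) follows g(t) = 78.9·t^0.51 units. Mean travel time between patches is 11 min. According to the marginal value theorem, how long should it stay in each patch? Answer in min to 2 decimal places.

11.45 min

Optimal t* satisfies g'(t*) = g(t*)/(T + t*).
g'(t) = 0.51·78.9·t^-0.49. Setting 0.51·78.9·t^-0.49 = 78.9·t^0.51/(11+t) gives 0.51(11+t) = t, so 0.49·t = 0.51×11.
t* = 0.51×11/0.49 = 11.45 min.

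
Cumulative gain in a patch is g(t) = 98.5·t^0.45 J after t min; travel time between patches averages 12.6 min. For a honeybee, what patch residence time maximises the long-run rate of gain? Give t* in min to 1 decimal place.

Maximise g(t)/(T+t): set derivative to zero → g'(t)(T+t) = g(t).
g'(t) = 0.45·98.5·t^-0.55. Setting 0.45·98.5·t^-0.55 = 98.5·t^0.45/(12.6+t) gives 0.45(12.6+t) = t, so 0.55·t = 0.45×12.6.
t* = 0.45×12.6/0.55 = 10.31 min.

10.3 min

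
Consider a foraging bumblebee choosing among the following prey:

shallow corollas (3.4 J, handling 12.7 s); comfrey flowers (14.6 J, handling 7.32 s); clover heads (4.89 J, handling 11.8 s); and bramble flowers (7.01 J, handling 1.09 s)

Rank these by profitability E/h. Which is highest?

bramble flowers

Profitability E/h (J/s): shallow corollas = 3.4/12.7 = 0.268, comfrey flowers = 14.6/7.32 = 1.99, clover heads = 4.89/11.8 = 0.414, bramble flowers = 7.01/1.09 = 6.43.
Ranked: bramble flowers > comfrey flowers > clover heads > shallow corollas.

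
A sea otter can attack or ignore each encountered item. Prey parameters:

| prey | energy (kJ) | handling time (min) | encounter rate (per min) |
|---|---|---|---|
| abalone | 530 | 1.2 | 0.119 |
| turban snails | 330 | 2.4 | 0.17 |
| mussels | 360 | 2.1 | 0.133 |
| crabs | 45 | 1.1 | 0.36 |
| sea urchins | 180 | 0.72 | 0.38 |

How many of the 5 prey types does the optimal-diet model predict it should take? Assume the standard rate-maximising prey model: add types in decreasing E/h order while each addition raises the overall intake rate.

E/h in descending order: abalone 442, sea urchins 250, mussels 171, turban snails 138, crabs 40.9 kJ/min. The optimal diet is the largest prefix of this list for which every included type satisfies E_i/h_i > R on the types above it.
Rate on top 1: 55.19. sea urchins: 250 > 55.19 → include.
Rate on top 2: 92.82. mussels: 171 > 92.82 → include.
Rate on top 3: 105.8. turban snails: 138 > 105.8 → include.
Rate on top 4: 111.9. crabs: 40.9 < 111.9 → exclude; stop.
Optimal diet: abalone, sea urchins, mussels, turban snails — 4 of 5 types.

4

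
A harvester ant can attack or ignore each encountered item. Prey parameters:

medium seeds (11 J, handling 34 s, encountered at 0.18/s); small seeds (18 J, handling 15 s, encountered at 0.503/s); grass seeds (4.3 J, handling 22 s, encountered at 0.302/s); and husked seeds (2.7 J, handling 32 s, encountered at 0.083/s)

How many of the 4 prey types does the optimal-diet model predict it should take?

1

Rank by E/h (J/s): small seeds 1.2, medium seeds 0.324, grass seeds 0.195, husked seeds 0.0844. Include each in turn until the next type's E/h falls below the running intake rate.
Rate on top 1: 1.06. medium seeds: 0.324 < 1.06 → exclude; stop.
Optimal diet: small seeds — 1 of 4 types.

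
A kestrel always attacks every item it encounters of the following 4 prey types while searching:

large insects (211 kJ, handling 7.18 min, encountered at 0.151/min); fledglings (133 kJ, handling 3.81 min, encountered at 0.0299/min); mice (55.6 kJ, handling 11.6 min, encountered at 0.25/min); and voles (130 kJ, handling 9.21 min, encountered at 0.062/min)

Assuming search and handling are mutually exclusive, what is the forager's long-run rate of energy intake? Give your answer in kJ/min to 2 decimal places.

R = Σλ_iE_i / (1 + Σλ_ih_i)
Numerator: 0.151×211 + 0.0299×133 + 0.25×55.6 + 0.062×130 = 57.8
Denominator: 1 + 0.151×7.18 + 0.0299×3.81 + 0.25×11.6 + 0.062×9.21 = 5.669
R = 57.8/5.669 = 10.2 kJ/min

10.20 kJ/min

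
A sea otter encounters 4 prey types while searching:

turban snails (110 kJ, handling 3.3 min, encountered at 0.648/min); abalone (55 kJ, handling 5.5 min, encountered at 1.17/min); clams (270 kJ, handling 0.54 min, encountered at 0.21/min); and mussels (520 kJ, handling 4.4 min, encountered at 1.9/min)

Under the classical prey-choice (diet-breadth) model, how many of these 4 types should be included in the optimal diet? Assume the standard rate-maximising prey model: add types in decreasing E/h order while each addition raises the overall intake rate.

E/h in descending order: clams 500, mussels 118, turban snails 33.3, abalone 10 kJ/min. The optimal diet is the largest prefix of this list for which every included type satisfies E_i/h_i > R on the types above it.
Rate on top 1: 50.93. mussels: 118 > 50.93 → include.
Rate on top 2: 110.3. turban snails: 33.3 < 110.3 → exclude; stop.
Optimal diet: clams, mussels — 2 of 4 types.

2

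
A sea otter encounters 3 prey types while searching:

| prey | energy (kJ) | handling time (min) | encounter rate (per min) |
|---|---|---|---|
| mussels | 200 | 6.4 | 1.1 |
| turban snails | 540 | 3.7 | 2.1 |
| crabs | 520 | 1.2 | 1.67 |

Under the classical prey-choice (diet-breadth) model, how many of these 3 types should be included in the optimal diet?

Rank by E/h (kJ/min): crabs 433, turban snails 146, mussels 31.2. Include each in turn until the next type's E/h falls below the running intake rate.
Rate on top 1: 289.1. turban snails: 146 < 289.1 → exclude; stop.
Optimal diet: crabs — 1 of 3 types.

1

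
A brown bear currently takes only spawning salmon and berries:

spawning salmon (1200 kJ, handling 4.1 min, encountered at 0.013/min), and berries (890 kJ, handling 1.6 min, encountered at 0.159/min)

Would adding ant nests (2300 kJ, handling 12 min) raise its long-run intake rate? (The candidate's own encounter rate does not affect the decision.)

Current rate: (0.013×1200 + 0.159×890)/(1 + 0.013×4.1 + 0.159×1.6) = 120.1 kJ/min.
ant nests: E/h = 2300/12 = 191.7 kJ/min.
Since 191.7 > R, including ant nests increases the long-run rate.

Yes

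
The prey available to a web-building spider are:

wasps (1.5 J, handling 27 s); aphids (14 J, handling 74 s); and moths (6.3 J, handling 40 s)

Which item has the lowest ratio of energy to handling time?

Profitability E/h (J/s): wasps = 1.5/27 = 0.0556, aphids = 14/74 = 0.189, moths = 6.3/40 = 0.158.
Ranked: aphids > moths > wasps.

wasps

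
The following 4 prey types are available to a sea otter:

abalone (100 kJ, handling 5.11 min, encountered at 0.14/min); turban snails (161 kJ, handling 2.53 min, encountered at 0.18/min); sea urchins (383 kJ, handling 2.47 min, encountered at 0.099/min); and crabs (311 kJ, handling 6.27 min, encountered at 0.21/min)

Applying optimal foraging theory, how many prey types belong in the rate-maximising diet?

3

Profitabilities (E/h, kJ/min): sea urchins 155, turban snails 63.6, crabs 49.6, abalone 19.6. Add prey in this order while the next type's profitability exceeds the intake rate on those already taken.
Rate on top 1: 30.47. turban snails: 63.6 > 30.47 → include.
Rate on top 2: 39.35. crabs: 49.6 > 39.35 → include.
Rate on top 3: 43.83. abalone: 19.6 < 43.83 → exclude; stop.
Optimal diet: sea urchins, turban snails, crabs — 3 of 4 types.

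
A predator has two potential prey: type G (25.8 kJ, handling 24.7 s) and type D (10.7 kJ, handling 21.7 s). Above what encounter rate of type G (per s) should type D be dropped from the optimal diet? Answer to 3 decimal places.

0.036 per s

Drop type D once their profitability E₂/h₂ falls below the rate achievable on type G alone: E₂/h₂ = λE₁/(1 + λh₁).
Solve for λ: λE₁h₂ = E₂(1 + λh₁) → λ(E₁h₂ − E₂h₁) = E₂ → λ = E₂/(E₁h₂ − E₂h₁).
λ = 10.7/(25.8×21.7 − 10.7×24.7) = 10.7/295.6 = 0.0362 per s.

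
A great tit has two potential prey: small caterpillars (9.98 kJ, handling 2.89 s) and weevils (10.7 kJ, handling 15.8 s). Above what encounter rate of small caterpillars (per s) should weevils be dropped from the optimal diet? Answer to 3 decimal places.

0.084 per s

At the threshold, the rate on small caterpillars alone equals the profitability of weevils: λ·9.98/(1 + λ·2.89) = 10.7/15.8 = 0.6772.
Rearranging, λ(9.98 − 0.6772×2.89) = 0.6772, so λ = 0.6772/8.023 = 0.08441 per s.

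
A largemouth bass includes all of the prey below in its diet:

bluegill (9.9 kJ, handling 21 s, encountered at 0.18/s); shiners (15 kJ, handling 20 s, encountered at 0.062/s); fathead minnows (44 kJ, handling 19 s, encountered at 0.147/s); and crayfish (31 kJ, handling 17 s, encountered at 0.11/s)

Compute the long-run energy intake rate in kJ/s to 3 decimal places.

1.179 kJ/s

R = Σλ_iE_i / (1 + Σλ_ih_i)
Numerator: 0.18×9.9 + 0.062×15 + 0.147×44 + 0.11×31 = 12.59
Denominator: 1 + 0.18×21 + 0.062×20 + 0.147×19 + 0.11×17 = 10.68
R = 12.59/10.68 = 1.179 kJ/s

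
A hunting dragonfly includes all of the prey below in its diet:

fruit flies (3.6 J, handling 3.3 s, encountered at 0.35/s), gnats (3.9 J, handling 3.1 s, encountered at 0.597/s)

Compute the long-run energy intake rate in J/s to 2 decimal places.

0.90 J/s

Energy encountered per unit search time: 0.35×3.6 + 0.597×3.9 = 3.588 J/s.
Handling time per unit search time: 0.35×3.3 + 0.597×3.1 = 3.006.
Rate = 3.588/(1 + 3.006) = 0.8958 J/s.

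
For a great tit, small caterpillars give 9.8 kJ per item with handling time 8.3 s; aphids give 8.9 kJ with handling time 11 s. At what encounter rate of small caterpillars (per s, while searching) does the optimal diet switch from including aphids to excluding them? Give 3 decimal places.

0.262 per s

Drop aphids once their profitability E₂/h₂ falls below the rate achievable on small caterpillars alone: E₂/h₂ = λE₁/(1 + λh₁).
Solve for λ: λE₁h₂ = E₂(1 + λh₁) → λ(E₁h₂ − E₂h₁) = E₂ → λ = E₂/(E₁h₂ − E₂h₁).
λ = 8.9/(9.8×11 − 8.9×8.3) = 8.9/33.93 = 0.2623 per s.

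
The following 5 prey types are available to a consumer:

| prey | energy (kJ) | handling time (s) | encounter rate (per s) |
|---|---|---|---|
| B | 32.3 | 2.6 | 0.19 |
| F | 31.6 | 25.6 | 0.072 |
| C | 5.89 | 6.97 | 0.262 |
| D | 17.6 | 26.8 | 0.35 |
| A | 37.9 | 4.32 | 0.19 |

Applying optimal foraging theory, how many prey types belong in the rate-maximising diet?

2

Rank by E/h (kJ/s): B 12.4, A 8.77, F 1.23, C 0.845, D 0.657. Include each in turn until the next type's E/h falls below the running intake rate.
Rate on top 1: 4.108. A: 8.77 > 4.108 → include.
Rate on top 2: 5.762. F: 1.23 < 5.762 → exclude; stop.
Optimal diet: B, A — 2 of 5 types.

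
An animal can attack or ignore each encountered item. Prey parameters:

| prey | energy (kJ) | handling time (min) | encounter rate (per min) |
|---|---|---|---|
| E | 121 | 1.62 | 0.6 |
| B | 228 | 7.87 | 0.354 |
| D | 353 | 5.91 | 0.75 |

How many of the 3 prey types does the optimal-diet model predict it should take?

E/h in descending order: E 74.7, D 59.7, B 29 kJ/min. The optimal diet is the largest prefix of this list for which every included type satisfies E_i/h_i > R on the types above it.
Rate on top 1: 36.82. D: 59.7 > 36.82 → include.
Rate on top 2: 52.67. B: 29 < 52.67 → exclude; stop.
Optimal diet: E, D — 2 of 3 types.

2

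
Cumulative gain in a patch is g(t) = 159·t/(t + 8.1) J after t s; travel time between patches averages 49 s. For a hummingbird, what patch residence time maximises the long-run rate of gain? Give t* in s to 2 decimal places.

Optimal t* satisfies g'(t*) = g(t*)/(T + t*).
g'(t) = 159·8.1/(t + 8.1)². Setting 159·8.1/(t+8.1)² = 159t/[(t+8.1)(49+t)] gives 8.1(49+t) = t(t+8.1), so t² = 8.1×49 = 396.9.
t* = √396.9 = 19.92 s.

19.92 s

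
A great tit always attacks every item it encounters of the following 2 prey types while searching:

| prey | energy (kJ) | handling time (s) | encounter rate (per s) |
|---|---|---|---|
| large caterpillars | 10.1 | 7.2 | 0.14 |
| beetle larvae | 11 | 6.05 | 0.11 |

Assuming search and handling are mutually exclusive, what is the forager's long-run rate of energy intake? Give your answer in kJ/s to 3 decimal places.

0.981 kJ/s

R = Σλ_iE_i / (1 + Σλ_ih_i)
Numerator: 0.14×10.1 + 0.11×11 = 2.624
Denominator: 1 + 0.14×7.2 + 0.11×6.05 = 2.674
R = 2.624/2.674 = 0.9815 kJ/s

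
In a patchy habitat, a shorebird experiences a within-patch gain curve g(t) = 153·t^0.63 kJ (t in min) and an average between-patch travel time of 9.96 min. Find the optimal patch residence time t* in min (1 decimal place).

17.0 min

By the marginal value theorem, leave when the instantaneous gain rate g'(t) equals the habitat-wide average g(t)/(T + t).
g'(t) = 0.63·153·t^-0.37. Setting 0.63·153·t^-0.37 = 153·t^0.63/(9.96+t) gives 0.63(9.96+t) = t, so 0.37·t = 0.63×9.96.
t* = 0.63×9.96/0.37 = 16.96 min.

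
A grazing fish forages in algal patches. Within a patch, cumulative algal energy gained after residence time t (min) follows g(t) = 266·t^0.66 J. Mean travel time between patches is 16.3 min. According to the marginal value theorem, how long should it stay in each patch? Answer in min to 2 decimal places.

Maximise g(t)/(T+t): set derivative to zero → g'(t)(T+t) = g(t).
g'(t) = 0.66·266·t^-0.34. Setting 0.66·266·t^-0.34 = 266·t^0.66/(16.3+t) gives 0.66(16.3+t) = t, so 0.34·t = 0.66×16.3.
t* = 0.66×16.3/0.34 = 31.64 min.

31.64 min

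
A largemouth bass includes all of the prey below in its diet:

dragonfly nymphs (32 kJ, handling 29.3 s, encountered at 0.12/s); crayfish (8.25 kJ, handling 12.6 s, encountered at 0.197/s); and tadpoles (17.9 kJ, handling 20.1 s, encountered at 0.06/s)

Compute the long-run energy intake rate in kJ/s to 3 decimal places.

Energy encountered per unit search time: 0.12×32 + 0.197×8.25 + 0.06×17.9 = 6.539 kJ/s.
Handling time per unit search time: 0.12×29.3 + 0.197×12.6 + 0.06×20.1 = 7.204.
Rate = 6.539/(1 + 7.204) = 0.7971 kJ/s.

0.797 kJ/s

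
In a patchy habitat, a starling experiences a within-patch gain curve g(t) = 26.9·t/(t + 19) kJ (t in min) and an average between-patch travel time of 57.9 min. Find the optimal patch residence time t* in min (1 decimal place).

Optimal t* satisfies g'(t*) = g(t*)/(T + t*).
g'(t) = 26.9·19/(t + 19)². Setting 26.9·19/(t+19)² = 26.9t/[(t+19)(57.9+t)] gives 19(57.9+t) = t(t+19), so t² = 19×57.9 = 1100.
t* = √1100 = 33.17 min.

33.2 min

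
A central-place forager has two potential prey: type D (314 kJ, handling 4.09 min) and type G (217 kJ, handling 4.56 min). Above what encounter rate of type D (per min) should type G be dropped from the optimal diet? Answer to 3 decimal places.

The zero-one rule: include type G iff E₂/h₂ > λE₁/(1+λh₁). Equality gives the switch point.
λE₁h₂ = E₂ + λE₂h₁ ⇒ λ = E₂/(E₁h₂ − E₂h₁) = 217/(1432 − 887.5) = 0.3987 per min.

0.399 per min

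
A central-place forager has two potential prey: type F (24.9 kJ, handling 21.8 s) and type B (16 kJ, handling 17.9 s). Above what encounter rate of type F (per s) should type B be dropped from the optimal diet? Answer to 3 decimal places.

0.165 per s

At the threshold, the rate on type F alone equals the profitability of type B: λ·24.9/(1 + λ·21.8) = 16/17.9 = 0.8939.
Rearranging, λ(24.9 − 0.8939×21.8) = 0.8939, so λ = 0.8939/5.414 = 0.1651 per s.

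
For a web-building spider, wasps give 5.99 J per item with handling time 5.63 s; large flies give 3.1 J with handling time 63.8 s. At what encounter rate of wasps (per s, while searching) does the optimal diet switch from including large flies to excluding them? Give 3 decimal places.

0.008 per s

The zero-one rule: include large flies iff E₂/h₂ > λE₁/(1+λh₁). Equality gives the switch point.
λE₁h₂ = E₂ + λE₂h₁ ⇒ λ = E₂/(E₁h₂ − E₂h₁) = 3.1/(382.2 − 17.45) = 0.0085 per s.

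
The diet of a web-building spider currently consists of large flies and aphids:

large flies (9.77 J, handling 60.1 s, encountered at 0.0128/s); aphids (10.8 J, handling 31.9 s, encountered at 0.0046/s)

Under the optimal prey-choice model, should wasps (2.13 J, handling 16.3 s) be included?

On large flies and aphids alone, R = ΣλE/(1+Σλh) = 0.1747/1.916 = 0.0912 J/s.
Profitability of wasps: 2.13/16.3 = 0.1307 J/s.
0.1307 > 0.0912, so adding wasps raises the average — include it.

Yes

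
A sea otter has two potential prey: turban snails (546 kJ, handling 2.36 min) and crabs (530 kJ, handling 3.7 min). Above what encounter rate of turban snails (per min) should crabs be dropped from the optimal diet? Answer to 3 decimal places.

0.689 per min

Drop crabs once their profitability E₂/h₂ falls below the rate achievable on turban snails alone: E₂/h₂ = λE₁/(1 + λh₁).
Solve for λ: λE₁h₂ = E₂(1 + λh₁) → λ(E₁h₂ − E₂h₁) = E₂ → λ = E₂/(E₁h₂ − E₂h₁).
λ = 530/(546×3.7 − 530×2.36) = 530/769.4 = 0.6888 per min.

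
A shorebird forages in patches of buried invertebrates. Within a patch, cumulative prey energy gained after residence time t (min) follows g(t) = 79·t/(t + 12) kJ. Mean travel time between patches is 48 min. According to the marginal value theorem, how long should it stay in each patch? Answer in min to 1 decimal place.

24.0 min

Maximise g(t)/(T+t): set derivative to zero → g'(t)(T+t) = g(t).
g'(t) = 79·12/(t + 12)². Setting 79·12/(t+12)² = 79t/[(t+12)(48+t)] gives 12(48+t) = t(t+12), so t² = 12×48 = 576.
t* = √576 = 24 min.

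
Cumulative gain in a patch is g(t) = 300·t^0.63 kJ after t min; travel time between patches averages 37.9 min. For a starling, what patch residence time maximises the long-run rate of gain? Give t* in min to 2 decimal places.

64.53 min

Optimal t* satisfies g'(t*) = g(t*)/(T + t*).
g'(t) = 0.63·300·t^-0.37. Setting 0.63·300·t^-0.37 = 300·t^0.63/(37.9+t) gives 0.63(37.9+t) = t, so 0.37·t = 0.63×37.9.
t* = 0.63×37.9/0.37 = 64.53 min.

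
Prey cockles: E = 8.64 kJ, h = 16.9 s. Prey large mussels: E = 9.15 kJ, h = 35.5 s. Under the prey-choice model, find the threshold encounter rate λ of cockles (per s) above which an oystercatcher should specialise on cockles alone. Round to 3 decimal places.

Drop large mussels once their profitability E₂/h₂ falls below the rate achievable on cockles alone: E₂/h₂ = λE₁/(1 + λh₁).
Solve for λ: λE₁h₂ = E₂(1 + λh₁) → λ(E₁h₂ − E₂h₁) = E₂ → λ = E₂/(E₁h₂ − E₂h₁).
λ = 9.15/(8.64×35.5 − 9.15×16.9) = 9.15/152.1 = 0.06016 per s.

0.060 per s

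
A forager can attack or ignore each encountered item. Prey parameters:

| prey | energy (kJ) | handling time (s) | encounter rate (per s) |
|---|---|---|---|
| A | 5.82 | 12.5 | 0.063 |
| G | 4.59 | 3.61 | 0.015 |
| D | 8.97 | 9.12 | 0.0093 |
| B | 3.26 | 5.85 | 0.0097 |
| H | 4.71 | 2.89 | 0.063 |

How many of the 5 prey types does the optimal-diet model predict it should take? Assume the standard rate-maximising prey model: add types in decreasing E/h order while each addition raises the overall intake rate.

5

Rank by E/h (kJ/s): H 1.63, G 1.27, D 0.984, B 0.557, A 0.466. Include each in turn until the next type's E/h falls below the running intake rate.
Rate on top 1: 0.251. G: 1.27 > 0.251 → include.
Rate on top 2: 0.2957. D: 0.984 > 0.2957 → include.
Rate on top 3: 0.3399. B: 0.557 > 0.3399 → include.
Rate on top 4: 0.3488. A: 0.466 > 0.3488 → include.
Optimal diet: H, G, D, B, A — 5 of 5 types.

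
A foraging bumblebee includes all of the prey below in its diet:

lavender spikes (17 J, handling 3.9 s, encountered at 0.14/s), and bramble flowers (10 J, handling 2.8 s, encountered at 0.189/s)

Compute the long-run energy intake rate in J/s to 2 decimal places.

2.06 J/s

Energy encountered per unit search time: 0.14×17 + 0.189×10 = 4.27 J/s.
Handling time per unit search time: 0.14×3.9 + 0.189×2.8 = 1.075.
Rate = 4.27/(1 + 1.075) = 2.058 J/s.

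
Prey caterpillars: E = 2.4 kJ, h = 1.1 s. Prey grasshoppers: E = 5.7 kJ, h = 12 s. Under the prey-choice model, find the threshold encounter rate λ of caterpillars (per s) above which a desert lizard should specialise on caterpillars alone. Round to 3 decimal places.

0.253 per s

At the threshold, the rate on caterpillars alone equals the profitability of grasshoppers: λ·2.4/(1 + λ·1.1) = 5.7/12 = 0.475.
Rearranging, λ(2.4 − 0.475×1.1) = 0.475, so λ = 0.475/1.877 = 0.253 per s.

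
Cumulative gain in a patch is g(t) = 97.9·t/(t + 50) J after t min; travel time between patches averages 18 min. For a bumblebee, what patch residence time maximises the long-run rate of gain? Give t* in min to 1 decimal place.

30.0 min

Maximise g(t)/(T+t): set derivative to zero → g'(t)(T+t) = g(t).
g'(t) = 97.9·50/(t + 50)². Setting 97.9·50/(t+50)² = 97.9t/[(t+50)(18+t)] gives 50(18+t) = t(t+50), so t² = 50×18 = 900.
t* = √900 = 30 min.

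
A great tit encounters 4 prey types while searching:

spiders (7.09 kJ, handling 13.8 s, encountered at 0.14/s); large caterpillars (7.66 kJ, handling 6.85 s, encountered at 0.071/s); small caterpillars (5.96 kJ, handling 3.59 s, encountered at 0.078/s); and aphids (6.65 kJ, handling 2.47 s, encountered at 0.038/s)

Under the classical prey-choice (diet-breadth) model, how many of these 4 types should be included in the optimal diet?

Rank by E/h (kJ/s): aphids 2.69, small caterpillars 1.66, large caterpillars 1.12, spiders 0.514. Include each in turn until the next type's E/h falls below the running intake rate.
Rate on top 1: 0.231. small caterpillars: 1.66 > 0.231 → include.
Rate on top 2: 0.5223. large caterpillars: 1.12 > 0.5223 → include.
Rate on top 3: 0.6781. spiders: 0.514 < 0.6781 → exclude; stop.
Optimal diet: aphids, small caterpillars, large caterpillars — 3 of 4 types.

3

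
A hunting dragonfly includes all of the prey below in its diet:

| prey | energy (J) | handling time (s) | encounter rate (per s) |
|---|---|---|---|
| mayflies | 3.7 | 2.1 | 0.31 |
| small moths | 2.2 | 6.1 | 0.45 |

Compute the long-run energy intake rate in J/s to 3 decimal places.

Energy encountered per unit search time: 0.31×3.7 + 0.45×2.2 = 2.137 J/s.
Handling time per unit search time: 0.31×2.1 + 0.45×6.1 = 3.396.
Rate = 2.137/(1 + 3.396) = 0.4861 J/s.

0.486 J/s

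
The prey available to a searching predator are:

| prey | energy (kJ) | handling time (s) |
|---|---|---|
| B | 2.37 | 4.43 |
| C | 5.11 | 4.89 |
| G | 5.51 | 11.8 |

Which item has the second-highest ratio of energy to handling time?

In descending order of E/h:
C: 5.11/4.89 = 1.04 kJ/s
B: 2.37/4.43 = 0.535 kJ/s
G: 5.51/11.8 = 0.467 kJ/s

B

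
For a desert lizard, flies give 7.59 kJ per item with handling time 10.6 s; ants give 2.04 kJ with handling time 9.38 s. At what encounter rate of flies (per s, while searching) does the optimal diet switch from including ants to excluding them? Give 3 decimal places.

At the threshold, the rate on flies alone equals the profitability of ants: λ·7.59/(1 + λ·10.6) = 2.04/9.38 = 0.2175.
Rearranging, λ(7.59 − 0.2175×10.6) = 0.2175, so λ = 0.2175/5.285 = 0.04115 per s.

0.041 per s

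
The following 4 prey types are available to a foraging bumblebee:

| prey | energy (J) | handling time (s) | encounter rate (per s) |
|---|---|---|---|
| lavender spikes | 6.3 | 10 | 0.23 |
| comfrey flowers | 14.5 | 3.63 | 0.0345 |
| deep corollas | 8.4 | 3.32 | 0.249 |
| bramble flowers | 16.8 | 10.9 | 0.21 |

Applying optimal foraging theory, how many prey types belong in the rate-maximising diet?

3

Rank by E/h (J/s): comfrey flowers 3.99, deep corollas 2.53, bramble flowers 1.54, lavender spikes 0.63. Include each in turn until the next type's E/h falls below the running intake rate.
Rate on top 1: 0.4446. deep corollas: 2.53 > 0.4446 → include.
Rate on top 2: 1.328. bramble flowers: 1.54 > 1.328 → include.
Rate on top 3: 1.443. lavender spikes: 0.63 < 1.443 → exclude; stop.
Optimal diet: comfrey flowers, deep corollas, bramble flowers — 3 of 4 types.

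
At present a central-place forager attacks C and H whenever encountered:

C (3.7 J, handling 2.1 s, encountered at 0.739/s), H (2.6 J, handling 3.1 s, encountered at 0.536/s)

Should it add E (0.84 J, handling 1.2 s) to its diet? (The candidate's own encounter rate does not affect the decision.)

No

Intake rate on the current diet: R = (0.739×3.7 + 0.536×2.6) / (1 + 0.739×2.1 + 0.536×3.1) = 4.128/4.213 = 0.9797 J/s.
E: E/h = 0.84/1.2 = 0.7 J/s.
Since 0.7 < R, time spent handling E is better spent searching.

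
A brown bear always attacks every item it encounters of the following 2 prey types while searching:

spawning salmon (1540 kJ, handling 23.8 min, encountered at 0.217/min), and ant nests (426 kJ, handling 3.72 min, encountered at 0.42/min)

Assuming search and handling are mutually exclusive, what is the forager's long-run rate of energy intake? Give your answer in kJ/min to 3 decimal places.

R = Σλ_iE_i / (1 + Σλ_ih_i)
Numerator: 0.217×1540 + 0.42×426 = 513.1
Denominator: 1 + 0.217×23.8 + 0.42×3.72 = 7.727
R = 513.1/7.727 = 66.4 kJ/min

66.404 kJ/min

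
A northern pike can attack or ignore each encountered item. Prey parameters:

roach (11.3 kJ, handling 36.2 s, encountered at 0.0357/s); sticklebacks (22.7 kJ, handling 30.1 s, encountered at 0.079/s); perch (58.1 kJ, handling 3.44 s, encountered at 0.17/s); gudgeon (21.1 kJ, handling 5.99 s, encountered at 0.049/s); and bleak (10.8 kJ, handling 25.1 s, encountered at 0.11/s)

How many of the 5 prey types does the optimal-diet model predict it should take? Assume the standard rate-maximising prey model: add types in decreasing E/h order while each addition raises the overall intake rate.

E/h in descending order: perch 16.9, gudgeon 3.52, sticklebacks 0.754, bleak 0.43, roach 0.312 kJ/s. The optimal diet is the largest prefix of this list for which every included type satisfies E_i/h_i > R on the types above it.
Rate on top 1: 6.232. gudgeon: 3.52 < 6.232 → exclude; stop.
Optimal diet: perch — 1 of 5 types.

1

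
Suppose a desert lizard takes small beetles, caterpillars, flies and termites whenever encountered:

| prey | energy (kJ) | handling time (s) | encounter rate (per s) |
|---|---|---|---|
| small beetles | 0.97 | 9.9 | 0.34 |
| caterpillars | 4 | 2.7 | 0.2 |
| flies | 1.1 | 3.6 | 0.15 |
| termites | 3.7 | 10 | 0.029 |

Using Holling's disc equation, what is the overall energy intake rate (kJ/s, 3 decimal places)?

0.244 kJ/s

Energy encountered per unit search time: 0.34×0.97 + 0.2×4 + 0.15×1.1 + 0.029×3.7 = 1.402 kJ/s.
Handling time per unit search time: 0.34×9.9 + 0.2×2.7 + 0.15×3.6 + 0.029×10 = 4.736.
Rate = 1.402/(1 + 4.736) = 0.2444 kJ/s.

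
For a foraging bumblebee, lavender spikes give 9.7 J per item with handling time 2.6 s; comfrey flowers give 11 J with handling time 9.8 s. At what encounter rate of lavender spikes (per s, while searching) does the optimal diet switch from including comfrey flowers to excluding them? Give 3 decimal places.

At the threshold, the rate on lavender spikes alone equals the profitability of comfrey flowers: λ·9.7/(1 + λ·2.6) = 11/9.8 = 1.122.
Rearranging, λ(9.7 − 1.122×2.6) = 1.122, so λ = 1.122/6.782 = 0.1655 per s.

0.166 per s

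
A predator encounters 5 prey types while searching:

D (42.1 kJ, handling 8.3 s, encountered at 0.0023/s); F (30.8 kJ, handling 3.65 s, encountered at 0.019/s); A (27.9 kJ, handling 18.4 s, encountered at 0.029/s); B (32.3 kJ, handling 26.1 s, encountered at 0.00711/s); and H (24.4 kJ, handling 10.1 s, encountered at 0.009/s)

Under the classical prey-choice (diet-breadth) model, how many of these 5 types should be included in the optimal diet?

Rank by E/h (kJ/s): F 8.44, D 5.07, H 2.42, A 1.52, B 1.24. Include each in turn until the next type's E/h falls below the running intake rate.
Rate on top 1: 0.5472. D: 5.07 > 0.5472 → include.
Rate on top 2: 0.6266. H: 2.42 > 0.6266 → include.
Rate on top 3: 0.7645. A: 1.52 > 0.7645 → include.
Rate on top 4: 0.9987. B: 1.24 > 0.9987 → include.
Optimal diet: F, D, H, A, B — 5 of 5 types.

5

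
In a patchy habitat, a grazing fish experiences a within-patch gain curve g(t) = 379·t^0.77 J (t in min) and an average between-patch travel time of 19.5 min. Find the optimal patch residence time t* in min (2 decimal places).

65.28 min

Optimal t* satisfies g'(t*) = g(t*)/(T + t*).
g'(t) = 0.77·379·t^-0.23. Setting 0.77·379·t^-0.23 = 379·t^0.77/(19.5+t) gives 0.77(19.5+t) = t, so 0.23·t = 0.77×19.5.
t* = 0.77×19.5/0.23 = 65.28 min.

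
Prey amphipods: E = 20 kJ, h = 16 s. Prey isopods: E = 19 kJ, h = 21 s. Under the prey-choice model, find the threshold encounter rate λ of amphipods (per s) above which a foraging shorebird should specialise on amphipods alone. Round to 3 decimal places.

At the threshold, the rate on amphipods alone equals the profitability of isopods: λ·20/(1 + λ·16) = 19/21 = 0.9048.
Rearranging, λ(20 − 0.9048×16) = 0.9048, so λ = 0.9048/5.524 = 0.1638 per s.

0.164 per s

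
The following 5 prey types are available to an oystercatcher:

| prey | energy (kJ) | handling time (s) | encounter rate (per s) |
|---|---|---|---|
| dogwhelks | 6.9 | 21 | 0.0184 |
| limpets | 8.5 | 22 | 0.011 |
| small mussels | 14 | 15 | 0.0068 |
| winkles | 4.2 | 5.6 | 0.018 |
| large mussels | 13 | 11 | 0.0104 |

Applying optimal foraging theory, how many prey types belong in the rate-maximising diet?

Profitabilities (E/h, kJ/s): large mussels 1.18, small mussels 0.933, winkles 0.75, limpets 0.386, dogwhelks 0.329. Add prey in this order while the next type's profitability exceeds the intake rate on those already taken.
Rate on top 1: 0.1213. small mussels: 0.933 > 0.1213 → include.
Rate on top 2: 0.1894. winkles: 0.75 > 0.1894 → include.
Rate on top 3: 0.2323. limpets: 0.386 > 0.2323 → include.
Rate on top 4: 0.2562. dogwhelks: 0.329 > 0.2562 → include.
Optimal diet: large mussels, small mussels, winkles, limpets, dogwhelks — 5 of 5 types.

5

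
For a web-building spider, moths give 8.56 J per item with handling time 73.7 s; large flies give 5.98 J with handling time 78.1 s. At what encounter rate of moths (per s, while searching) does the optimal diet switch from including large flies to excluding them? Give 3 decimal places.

0.026 per s

The zero-one rule: include large flies iff E₂/h₂ > λE₁/(1+λh₁). Equality gives the switch point.
λE₁h₂ = E₂ + λE₂h₁ ⇒ λ = E₂/(E₁h₂ − E₂h₁) = 5.98/(668.5 − 440.7) = 0.02625 per s.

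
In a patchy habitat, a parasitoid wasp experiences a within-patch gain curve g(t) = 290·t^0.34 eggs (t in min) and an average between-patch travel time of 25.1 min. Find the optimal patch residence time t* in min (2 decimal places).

By the marginal value theorem, leave when the instantaneous gain rate g'(t) equals the habitat-wide average g(t)/(T + t).
g'(t) = 0.34·290·t^-0.66. Setting 0.34·290·t^-0.66 = 290·t^0.34/(25.1+t) gives 0.34(25.1+t) = t, so 0.66·t = 0.34×25.1.
t* = 0.34×25.1/0.66 = 12.93 min.

12.93 min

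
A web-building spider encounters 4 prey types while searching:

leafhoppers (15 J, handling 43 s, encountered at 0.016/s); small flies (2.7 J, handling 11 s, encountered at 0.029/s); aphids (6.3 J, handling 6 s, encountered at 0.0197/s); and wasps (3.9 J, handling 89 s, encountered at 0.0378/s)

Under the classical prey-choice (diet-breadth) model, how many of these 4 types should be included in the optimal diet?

3

Profitabilities (E/h, J/s): aphids 1.05, leafhoppers 0.349, small flies 0.245, wasps 0.0438. Add prey in this order while the next type's profitability exceeds the intake rate on those already taken.
Rate on top 1: 0.111. leafhoppers: 0.349 > 0.111 → include.
Rate on top 2: 0.2016. small flies: 0.245 > 0.2016 → include.
Rate on top 3: 0.2082. wasps: 0.0438 < 0.2082 → exclude; stop.
Optimal diet: aphids, leafhoppers, small flies — 3 of 4 types.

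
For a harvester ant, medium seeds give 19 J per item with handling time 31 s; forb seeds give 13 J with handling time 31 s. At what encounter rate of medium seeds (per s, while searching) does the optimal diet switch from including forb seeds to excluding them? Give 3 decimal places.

The zero-one rule: include forb seeds iff E₂/h₂ > λE₁/(1+λh₁). Equality gives the switch point.
λE₁h₂ = E₂ + λE₂h₁ ⇒ λ = E₂/(E₁h₂ − E₂h₁) = 13/(589 − 403) = 0.06989 per s.

0.070 per s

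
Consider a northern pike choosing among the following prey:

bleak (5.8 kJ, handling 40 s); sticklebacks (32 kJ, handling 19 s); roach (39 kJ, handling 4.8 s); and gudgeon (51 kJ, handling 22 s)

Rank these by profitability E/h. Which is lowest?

Profitability E/h (kJ/s): bleak = 5.8/40 = 0.145, sticklebacks = 32/19 = 1.68, roach = 39/4.8 = 8.12, gudgeon = 51/22 = 2.32.
Ranked: roach > gudgeon > sticklebacks > bleak.

bleak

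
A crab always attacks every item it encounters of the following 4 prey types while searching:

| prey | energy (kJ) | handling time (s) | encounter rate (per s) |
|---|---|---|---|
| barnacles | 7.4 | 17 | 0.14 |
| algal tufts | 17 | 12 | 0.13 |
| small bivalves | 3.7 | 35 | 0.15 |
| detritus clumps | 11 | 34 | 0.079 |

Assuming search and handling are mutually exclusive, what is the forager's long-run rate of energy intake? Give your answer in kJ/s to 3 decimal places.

0.363 kJ/s

R = (0.14×7.4 + 0.13×17 + 0.15×3.7 + 0.079×11) / (1 + 0.14×17 + 0.13×12 + 0.15×35 + 0.079×34) = 4.67/12.88 = 0.3627 kJ/s.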